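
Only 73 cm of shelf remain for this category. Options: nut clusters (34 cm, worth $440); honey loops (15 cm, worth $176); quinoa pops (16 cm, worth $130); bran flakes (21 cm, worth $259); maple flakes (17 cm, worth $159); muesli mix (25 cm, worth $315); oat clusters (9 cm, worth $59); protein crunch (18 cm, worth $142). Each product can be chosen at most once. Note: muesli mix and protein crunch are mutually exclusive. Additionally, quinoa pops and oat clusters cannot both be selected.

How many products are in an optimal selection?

3

Optimal total is 875.
For example nut clusters + honey loops + bran flakes achieves it, using 70 cm.
Any selection reaching 875 contains exactly 3 products.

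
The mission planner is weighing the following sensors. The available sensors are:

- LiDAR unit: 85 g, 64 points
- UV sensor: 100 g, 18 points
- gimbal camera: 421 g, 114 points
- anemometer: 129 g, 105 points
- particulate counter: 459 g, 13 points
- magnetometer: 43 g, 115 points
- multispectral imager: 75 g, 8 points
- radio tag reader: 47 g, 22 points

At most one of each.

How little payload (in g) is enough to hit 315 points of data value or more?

404

Look for the lowest-payload combination reaching 315.
LiDAR unit + UV sensor + anemometer + magnetometer + radio tag reader: 324 data value at 404 g.
Any bundle with less than 404 g falls short of 315.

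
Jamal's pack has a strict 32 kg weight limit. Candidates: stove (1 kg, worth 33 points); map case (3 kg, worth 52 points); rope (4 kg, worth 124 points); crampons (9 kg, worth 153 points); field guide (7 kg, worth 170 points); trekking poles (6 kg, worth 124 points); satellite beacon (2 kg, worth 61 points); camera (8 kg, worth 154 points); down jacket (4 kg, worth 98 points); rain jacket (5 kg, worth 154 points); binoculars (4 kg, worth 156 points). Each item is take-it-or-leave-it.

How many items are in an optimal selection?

Optimal total is 887.
For example rope + field guide + trekking poles + satellite beacon + down jacket + rain jacket + binoculars achieves it, using 32 kg.
All optima have 7 items.

7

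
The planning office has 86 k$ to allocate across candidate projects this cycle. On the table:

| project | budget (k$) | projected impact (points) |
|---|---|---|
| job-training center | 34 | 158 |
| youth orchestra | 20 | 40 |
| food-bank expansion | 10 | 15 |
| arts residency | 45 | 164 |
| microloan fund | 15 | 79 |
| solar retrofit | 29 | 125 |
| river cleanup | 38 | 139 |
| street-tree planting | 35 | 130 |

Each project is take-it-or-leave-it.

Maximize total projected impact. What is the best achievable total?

Filling by ratio: job-training center + microloan fund + solar retrofit for 362, with 8 k$ left unused.
Dropping solar retrofit frees 29 k$; slotting in street-tree planting (35 k$) lifts the total to 367 at 84 k$.
No other feasible combination exceeds 367.

367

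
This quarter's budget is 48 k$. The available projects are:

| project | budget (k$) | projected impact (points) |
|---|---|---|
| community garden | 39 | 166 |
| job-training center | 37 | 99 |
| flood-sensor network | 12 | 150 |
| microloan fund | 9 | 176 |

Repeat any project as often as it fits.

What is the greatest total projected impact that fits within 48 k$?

Ranking by ratio (projected impact/k$): microloan fund 19.56, flood-sensor network 12.50, community garden 4.26.
The ratio ordering already packs tightly: 5×microloan fund, 45 k$, 880.

880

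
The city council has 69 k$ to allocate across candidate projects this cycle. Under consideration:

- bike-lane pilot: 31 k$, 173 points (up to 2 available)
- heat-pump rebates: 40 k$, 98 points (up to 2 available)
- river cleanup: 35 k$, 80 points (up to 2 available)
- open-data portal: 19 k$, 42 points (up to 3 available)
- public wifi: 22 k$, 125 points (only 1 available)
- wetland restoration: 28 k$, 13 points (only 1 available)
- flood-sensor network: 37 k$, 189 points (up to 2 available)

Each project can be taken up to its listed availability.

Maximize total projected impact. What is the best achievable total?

The ratio heuristic lands on bike-lane pilot + public wifi (298) but leaves 16 k$ idle.
Replace public wifi with flood-sensor network: the trade gains 64 net, giving 362 at 68 k$.

362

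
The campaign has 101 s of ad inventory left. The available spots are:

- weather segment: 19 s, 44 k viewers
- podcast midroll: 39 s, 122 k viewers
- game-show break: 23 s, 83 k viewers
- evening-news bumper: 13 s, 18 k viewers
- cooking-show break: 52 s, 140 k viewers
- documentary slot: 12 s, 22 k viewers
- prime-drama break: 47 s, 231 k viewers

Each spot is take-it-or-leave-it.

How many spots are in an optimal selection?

4

Best achievable expected reach is 380.
weather segment + game-show break + documentary slot + prime-drama break hits 380 at 101 s.
Any selection reaching 380 contains exactly 4 spots.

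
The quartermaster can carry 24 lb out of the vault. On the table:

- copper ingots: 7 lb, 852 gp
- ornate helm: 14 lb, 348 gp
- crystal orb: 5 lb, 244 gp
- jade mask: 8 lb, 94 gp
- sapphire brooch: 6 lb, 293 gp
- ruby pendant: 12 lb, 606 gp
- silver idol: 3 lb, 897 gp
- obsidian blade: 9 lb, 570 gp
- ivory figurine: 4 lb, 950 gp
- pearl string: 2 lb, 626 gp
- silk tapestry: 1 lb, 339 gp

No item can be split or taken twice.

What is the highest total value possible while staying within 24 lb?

3957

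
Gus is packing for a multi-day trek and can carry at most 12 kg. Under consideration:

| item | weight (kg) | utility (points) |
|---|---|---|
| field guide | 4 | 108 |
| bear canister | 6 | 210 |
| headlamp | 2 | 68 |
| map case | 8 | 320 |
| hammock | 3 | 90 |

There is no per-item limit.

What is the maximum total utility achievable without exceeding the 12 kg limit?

456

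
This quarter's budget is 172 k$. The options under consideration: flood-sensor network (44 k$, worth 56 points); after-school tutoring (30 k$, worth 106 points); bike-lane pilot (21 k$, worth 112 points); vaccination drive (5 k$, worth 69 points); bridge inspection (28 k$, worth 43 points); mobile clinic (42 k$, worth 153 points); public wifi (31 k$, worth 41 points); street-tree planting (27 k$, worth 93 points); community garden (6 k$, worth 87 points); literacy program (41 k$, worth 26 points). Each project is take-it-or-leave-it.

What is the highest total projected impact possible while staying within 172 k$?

Ranking by ratio (projected impact/k$): community garden 14.50, vaccination drive 13.80, bike-lane pilot 5.33.
The ratio ordering already packs tightly: after-school tutoring + bike-lane pilot + vaccination drive + bridge inspection + mobile clinic + street-tree planting + community garden, 159 k$, 663.
That's the maximum — no swap from here does better than 663.

663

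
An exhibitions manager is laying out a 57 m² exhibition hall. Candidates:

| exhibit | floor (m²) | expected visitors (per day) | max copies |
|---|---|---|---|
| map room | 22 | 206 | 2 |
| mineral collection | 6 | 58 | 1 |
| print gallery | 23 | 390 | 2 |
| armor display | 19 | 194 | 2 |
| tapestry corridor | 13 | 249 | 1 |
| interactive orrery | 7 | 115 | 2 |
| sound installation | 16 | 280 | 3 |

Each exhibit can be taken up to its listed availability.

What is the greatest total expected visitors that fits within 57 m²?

955

Ranking by ratio (expected visitors/m²): tapestry corridor 19.15, sound installation 17.50, print gallery 16.96.
The ratio heuristic lands on tapestry corridor + interactive orrery + 2×sound installation (924) but leaves 5 m² idle.
Dropping tapestry corridor frees 13 m²; slotting in sound installation (16 m²) lifts the total to 955 at 55 m².
The spare 2 m² is too small for any remaining exhibit, and no exchange beats 955.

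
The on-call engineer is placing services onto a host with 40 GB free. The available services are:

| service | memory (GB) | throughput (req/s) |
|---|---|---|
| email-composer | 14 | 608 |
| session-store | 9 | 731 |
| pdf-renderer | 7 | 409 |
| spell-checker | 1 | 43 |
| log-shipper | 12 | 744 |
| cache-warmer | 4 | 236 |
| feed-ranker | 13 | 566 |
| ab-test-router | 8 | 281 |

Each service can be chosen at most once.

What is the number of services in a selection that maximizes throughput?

5

Optimal total is 2401.
One optimal bundle: session-store + pdf-renderer + log-shipper + cache-warmer + ab-test-router (40 GB).
All optima have 5 services.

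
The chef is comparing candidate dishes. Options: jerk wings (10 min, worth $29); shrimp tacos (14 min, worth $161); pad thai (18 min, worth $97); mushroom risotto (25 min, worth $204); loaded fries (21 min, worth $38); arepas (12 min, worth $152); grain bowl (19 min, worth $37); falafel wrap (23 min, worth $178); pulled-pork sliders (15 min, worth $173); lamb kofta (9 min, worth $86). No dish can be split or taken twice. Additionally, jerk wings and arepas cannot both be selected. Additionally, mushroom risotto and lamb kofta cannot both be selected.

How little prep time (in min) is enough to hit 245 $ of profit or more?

Minimise min subject to total profit ≥ 245.
shrimp tacos + lamb kofta: 247 profit at 23 min.
No combination under 23 min hits 245.

23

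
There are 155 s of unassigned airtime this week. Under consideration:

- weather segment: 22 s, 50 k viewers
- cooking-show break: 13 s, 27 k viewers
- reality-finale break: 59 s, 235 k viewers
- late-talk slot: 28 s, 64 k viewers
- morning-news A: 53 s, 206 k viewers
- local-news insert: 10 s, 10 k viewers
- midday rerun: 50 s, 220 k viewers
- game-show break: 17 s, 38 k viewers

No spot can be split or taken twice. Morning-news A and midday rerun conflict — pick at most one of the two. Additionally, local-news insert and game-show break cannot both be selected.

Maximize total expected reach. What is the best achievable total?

557

By expected reach per s: midday rerun 4.40, reality-finale break 3.98, morning-news A 3.89 lead.
Best packing: reality-finale break + late-talk slot + midday rerun + game-show break — 154 s, 557 total.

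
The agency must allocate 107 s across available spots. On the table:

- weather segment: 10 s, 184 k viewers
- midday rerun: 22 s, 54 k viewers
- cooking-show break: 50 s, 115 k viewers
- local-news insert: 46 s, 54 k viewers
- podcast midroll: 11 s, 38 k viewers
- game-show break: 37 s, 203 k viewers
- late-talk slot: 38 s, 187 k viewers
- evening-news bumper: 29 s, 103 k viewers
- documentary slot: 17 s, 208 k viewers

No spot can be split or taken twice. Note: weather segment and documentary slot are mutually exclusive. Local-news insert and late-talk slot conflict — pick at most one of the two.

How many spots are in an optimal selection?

4

The maximum expected reach within 107 s is 636.
For example podcast midroll + game-show break + late-talk slot + documentary slot achieves it, using 103 s.
All optima have 4 spots.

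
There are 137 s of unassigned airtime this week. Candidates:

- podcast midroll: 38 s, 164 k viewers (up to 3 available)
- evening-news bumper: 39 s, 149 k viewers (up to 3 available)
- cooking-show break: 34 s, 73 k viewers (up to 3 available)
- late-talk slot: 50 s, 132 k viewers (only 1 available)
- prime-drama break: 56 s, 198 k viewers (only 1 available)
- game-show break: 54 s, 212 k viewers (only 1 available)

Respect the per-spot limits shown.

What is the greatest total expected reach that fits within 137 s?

A density-first pass picks 3×podcast midroll — 492 at 114 s.
Replace podcast midroll with game-show break: the trade gains 48 net, giving 540 at 130 s.
Every other selection either busts 137 s or exceeds an availability limit or fails to beat 540.

540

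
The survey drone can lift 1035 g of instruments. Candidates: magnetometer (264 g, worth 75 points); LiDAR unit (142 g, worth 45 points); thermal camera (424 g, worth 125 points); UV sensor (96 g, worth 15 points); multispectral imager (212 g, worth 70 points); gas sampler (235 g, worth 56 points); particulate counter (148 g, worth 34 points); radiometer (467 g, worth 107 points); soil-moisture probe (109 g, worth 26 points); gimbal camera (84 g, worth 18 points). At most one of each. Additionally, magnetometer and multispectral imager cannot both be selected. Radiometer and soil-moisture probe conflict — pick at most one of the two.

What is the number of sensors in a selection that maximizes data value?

5

Best achievable data value is 300.
For example LiDAR unit + thermal camera + multispectral imager + particulate counter + soil-moisture probe achieves it, using 1035 g.
All optima have 5 sensors.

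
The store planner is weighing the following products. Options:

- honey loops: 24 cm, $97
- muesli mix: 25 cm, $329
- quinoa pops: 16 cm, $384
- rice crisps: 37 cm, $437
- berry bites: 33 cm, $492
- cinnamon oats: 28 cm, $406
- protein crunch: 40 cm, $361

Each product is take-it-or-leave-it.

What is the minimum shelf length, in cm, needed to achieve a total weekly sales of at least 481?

Minimise cm subject to total weekly sales ≥ 481.
Taking berry bites gives 492 (≥ 481) for 33 cm.
Any bundle with less than 33 cm falls short of 481.

33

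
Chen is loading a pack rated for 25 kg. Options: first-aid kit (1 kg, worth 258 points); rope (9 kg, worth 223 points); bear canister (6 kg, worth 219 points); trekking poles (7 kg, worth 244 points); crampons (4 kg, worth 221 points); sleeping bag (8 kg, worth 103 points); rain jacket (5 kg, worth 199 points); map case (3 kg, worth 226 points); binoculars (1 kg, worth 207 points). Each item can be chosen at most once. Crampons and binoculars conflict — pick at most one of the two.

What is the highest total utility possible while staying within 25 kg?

1353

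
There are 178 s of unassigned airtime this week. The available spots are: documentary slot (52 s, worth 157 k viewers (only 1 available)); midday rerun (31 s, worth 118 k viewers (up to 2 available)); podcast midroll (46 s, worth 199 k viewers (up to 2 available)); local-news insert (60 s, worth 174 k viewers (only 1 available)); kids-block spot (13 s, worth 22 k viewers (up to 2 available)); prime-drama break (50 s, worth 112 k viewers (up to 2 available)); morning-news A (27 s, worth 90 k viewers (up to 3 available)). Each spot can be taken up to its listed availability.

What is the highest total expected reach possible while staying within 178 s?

696

Greedy by ratio would take 2×midday rerun + 2×podcast midroll + kids-block spot: 167 s used, total 656.
The 44 s tied up in midday rerun and kids-block spot is better spent on 2×morning-news A — total rises to 696 (177 s).
The spare 1 s is too small for any remaining spot, and no exchange beats 696.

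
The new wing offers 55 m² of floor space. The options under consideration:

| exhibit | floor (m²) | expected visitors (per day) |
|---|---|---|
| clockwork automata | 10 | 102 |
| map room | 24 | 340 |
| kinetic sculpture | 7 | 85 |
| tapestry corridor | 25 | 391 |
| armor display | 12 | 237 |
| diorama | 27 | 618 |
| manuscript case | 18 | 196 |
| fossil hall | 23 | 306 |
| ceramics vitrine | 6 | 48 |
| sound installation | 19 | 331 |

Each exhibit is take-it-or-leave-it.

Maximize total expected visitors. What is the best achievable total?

1034

Filling by ratio: kinetic sculpture + armor display + diorama + ceramics vitrine for 988, with 3 m² left unused.
Dropping armor display and ceramics vitrine frees 18 m²; slotting in sound installation (19 m²) lifts the total to 1034 at 53 m².
An exhaustive check of the 1024 subsets confirms 1034.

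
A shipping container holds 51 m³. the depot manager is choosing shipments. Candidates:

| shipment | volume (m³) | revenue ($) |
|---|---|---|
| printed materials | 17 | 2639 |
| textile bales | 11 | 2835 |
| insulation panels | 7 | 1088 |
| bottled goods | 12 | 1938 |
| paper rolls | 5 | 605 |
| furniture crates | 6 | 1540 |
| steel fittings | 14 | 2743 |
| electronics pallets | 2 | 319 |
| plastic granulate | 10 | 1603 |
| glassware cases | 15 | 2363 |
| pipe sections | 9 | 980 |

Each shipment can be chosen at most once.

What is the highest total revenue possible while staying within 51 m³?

10144

Ranking by ratio (revenue/m³): textile bales 257.73, furniture crates 256.67, steel fittings 195.93, bottled goods 161.50.
Taking the top-ratio shipments first gives textile bales + bottled goods + paper rolls + furniture crates + steel fittings + electronics pallets for 9980 (50 m³).
The 7 m³ tied up in paper rolls and electronics pallets is better spent on insulation panels — total rises to 10144 (50 m³).
Nothing else within 51 m³ beats 10144.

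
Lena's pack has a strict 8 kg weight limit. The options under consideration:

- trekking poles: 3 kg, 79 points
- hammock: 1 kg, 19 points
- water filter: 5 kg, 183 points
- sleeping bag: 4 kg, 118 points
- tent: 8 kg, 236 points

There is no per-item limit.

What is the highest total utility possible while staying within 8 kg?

262

Taking trekking poles + water filter: 8 kg used, 262 in utility.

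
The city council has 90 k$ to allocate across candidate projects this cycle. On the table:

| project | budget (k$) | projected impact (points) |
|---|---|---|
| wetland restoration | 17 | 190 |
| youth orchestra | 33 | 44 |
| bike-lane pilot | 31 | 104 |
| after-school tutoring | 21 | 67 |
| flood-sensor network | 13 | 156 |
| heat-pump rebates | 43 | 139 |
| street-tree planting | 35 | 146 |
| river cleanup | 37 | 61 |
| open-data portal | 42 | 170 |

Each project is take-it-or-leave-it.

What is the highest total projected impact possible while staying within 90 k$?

559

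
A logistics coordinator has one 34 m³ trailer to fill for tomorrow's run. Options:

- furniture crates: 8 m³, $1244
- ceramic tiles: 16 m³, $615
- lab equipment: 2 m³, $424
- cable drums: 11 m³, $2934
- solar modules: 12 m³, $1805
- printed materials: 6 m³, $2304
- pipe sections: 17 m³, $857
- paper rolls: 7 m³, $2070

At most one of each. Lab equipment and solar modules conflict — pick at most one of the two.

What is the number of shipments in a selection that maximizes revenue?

Optimal total is 8976.
One optimal bundle: furniture crates + lab equipment + cable drums + printed materials + paper rolls (34 m³).
All optima have 5 shipments.

5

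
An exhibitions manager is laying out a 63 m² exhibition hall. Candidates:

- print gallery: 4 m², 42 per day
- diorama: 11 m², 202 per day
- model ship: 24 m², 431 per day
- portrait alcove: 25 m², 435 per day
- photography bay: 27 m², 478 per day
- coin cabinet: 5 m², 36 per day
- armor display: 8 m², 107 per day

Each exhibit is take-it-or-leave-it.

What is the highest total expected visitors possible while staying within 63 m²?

Filling by ratio: diorama + model ship + photography bay for 1111, with 1 m² left unused.
Replace model ship with portrait alcove: the trade gains 4 net, giving 1115 at 63 m².
Next best is diorama + model ship + photography bay at 1111 (62 m²) — short by 4.

1115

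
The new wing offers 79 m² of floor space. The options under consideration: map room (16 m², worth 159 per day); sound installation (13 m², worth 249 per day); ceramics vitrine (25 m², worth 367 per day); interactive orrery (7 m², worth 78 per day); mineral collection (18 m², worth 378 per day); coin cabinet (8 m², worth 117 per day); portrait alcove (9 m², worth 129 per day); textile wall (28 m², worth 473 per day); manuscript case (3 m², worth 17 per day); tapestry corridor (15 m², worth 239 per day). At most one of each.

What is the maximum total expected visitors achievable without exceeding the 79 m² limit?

Density check — mineral collection 21.00, sound installation 19.15, textile wall 16.89 are the best per m².
Filling by ratio: sound installation + mineral collection + textile wall + manuscript case + tapestry corridor for 1356, with 2 m² left unused.
Dropping tapestry corridor frees 15 m²; slotting in coin cabinet + portrait alcove (17 m²) lifts the total to 1363 at 79 m².

1363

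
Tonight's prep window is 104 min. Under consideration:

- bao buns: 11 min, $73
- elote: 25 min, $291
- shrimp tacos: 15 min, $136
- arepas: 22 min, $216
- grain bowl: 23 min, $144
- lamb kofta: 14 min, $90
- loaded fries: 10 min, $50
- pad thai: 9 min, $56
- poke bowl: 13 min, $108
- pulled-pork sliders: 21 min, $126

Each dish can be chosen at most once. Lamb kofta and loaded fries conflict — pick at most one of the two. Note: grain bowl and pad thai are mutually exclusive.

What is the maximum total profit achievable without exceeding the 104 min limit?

By profit per min: elote 11.64, arepas 9.82, shrimp tacos 9.07, poke bowl 8.31 lead.
Best packing: bao buns + elote + shrimp tacos + arepas + lamb kofta + poke bowl — 100 min, 914 total.
Nothing else feasible within 104 min beats 914.

914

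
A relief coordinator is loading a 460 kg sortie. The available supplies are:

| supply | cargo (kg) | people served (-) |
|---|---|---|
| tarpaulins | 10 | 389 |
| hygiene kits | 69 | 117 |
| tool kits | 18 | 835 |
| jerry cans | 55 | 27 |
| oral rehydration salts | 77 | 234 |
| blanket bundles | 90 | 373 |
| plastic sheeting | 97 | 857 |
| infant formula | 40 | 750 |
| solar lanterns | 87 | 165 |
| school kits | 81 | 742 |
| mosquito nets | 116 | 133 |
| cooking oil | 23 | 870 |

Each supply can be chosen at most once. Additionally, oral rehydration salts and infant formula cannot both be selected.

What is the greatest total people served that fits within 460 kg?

4981

Density check — tool kits 46.39, tarpaulins 38.90, cooking oil 37.83, infant formula 18.75 are the best per kg.
Taking tarpaulins + tool kits + blanket bundles + plastic sheeting + infant formula + solar lanterns + school kits + cooking oil: 446 kg used, 4981 in people served.
The closest alternative, tarpaulins + hygiene kits + tool kits + blanket bundles + plastic sheeting + infant formula + school kits + cooking oil, reaches only 4933.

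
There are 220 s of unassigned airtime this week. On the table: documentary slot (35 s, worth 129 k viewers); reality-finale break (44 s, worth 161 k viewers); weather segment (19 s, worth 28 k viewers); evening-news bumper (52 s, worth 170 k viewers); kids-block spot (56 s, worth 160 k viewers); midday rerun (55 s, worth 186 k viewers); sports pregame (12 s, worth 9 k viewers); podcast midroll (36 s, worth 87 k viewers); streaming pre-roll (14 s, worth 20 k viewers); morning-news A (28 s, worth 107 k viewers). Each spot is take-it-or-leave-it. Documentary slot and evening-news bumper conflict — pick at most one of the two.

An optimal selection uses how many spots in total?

5

Optimal total is 743.
documentary slot + reality-finale break + kids-block spot + midday rerun + morning-news A hits 743 at 218 s.
All optima have 5 spots.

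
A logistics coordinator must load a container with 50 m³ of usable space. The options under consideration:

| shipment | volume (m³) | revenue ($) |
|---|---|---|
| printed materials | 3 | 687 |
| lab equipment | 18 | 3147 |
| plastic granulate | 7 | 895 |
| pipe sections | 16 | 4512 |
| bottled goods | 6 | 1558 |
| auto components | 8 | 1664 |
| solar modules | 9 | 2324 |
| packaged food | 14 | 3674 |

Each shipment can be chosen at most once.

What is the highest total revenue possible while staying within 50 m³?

12861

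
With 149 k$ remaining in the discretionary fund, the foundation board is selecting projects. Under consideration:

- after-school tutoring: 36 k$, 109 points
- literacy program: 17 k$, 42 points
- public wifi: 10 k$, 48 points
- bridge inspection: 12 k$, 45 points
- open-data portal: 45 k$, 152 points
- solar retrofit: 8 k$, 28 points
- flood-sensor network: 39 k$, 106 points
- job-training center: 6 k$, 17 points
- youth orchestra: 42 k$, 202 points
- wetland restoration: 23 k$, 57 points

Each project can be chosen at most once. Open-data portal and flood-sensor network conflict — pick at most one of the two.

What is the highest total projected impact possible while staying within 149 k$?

556

Taking the top-ratio projects first gives public wifi + bridge inspection + open-data portal + solar retrofit + job-training center + youth orchestra + wetland restoration for 549 (146 k$).
Dropping solar retrofit and job-training center and wetland restoration frees 37 k$; slotting in after-school tutoring (36 k$) lifts the total to 556 at 145 k$.
Nothing else feasible within 149 k$ beats 556.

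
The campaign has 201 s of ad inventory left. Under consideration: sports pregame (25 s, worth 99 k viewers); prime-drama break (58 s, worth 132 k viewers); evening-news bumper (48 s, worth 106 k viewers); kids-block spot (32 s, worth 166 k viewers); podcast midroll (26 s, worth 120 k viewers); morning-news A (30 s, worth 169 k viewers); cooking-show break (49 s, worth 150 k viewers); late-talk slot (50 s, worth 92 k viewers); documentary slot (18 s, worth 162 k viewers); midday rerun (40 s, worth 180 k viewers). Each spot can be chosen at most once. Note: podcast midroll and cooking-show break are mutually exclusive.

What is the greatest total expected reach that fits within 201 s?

926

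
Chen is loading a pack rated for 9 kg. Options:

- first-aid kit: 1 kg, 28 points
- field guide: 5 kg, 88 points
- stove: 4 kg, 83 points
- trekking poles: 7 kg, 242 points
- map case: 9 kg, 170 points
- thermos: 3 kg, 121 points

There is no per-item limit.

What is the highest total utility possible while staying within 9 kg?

363

Density check — thermos 40.33, trekking poles 34.57, first-aid kit 28.00, stove 20.75 are the best per kg.
Taking 3×thermos: 9 kg used, 363 in utility.
Nothing else within 9 kg beats 363.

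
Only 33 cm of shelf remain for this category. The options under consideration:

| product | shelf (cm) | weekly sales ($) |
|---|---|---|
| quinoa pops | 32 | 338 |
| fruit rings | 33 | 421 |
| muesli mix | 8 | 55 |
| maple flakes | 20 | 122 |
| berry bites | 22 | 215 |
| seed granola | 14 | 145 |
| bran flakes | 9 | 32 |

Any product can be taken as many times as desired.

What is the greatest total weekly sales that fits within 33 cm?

421

Taking fruit rings: 33 cm used, 421 in weekly sales.
Nothing else within 33 cm beats 421.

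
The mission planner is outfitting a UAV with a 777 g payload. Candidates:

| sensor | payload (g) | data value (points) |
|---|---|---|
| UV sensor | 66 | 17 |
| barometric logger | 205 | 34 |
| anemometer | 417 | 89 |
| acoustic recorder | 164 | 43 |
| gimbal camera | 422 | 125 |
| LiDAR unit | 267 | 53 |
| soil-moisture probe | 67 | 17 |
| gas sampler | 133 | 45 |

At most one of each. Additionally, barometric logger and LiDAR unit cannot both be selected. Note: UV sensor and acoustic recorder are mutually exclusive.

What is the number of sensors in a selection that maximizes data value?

3

Optimal total is 213.
One optimal bundle: acoustic recorder + gimbal camera + gas sampler (719 g).
Every optimal selection uses 3 sensors.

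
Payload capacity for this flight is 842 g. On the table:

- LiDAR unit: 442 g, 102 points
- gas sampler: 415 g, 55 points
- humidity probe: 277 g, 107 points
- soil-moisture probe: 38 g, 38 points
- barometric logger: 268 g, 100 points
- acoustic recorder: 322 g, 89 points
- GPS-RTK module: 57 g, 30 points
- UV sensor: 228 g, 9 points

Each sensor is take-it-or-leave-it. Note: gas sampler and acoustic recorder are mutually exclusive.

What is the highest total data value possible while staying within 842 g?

277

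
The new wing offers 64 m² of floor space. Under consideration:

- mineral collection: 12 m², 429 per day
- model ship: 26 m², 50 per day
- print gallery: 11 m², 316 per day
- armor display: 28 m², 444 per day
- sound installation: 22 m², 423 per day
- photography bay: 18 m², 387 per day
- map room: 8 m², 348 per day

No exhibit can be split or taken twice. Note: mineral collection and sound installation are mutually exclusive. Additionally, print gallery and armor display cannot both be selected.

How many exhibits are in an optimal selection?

Optimal total is 1480.
For example mineral collection + print gallery + photography bay + map room achieves it, using 49 m².
All optima have 4 exhibits.

4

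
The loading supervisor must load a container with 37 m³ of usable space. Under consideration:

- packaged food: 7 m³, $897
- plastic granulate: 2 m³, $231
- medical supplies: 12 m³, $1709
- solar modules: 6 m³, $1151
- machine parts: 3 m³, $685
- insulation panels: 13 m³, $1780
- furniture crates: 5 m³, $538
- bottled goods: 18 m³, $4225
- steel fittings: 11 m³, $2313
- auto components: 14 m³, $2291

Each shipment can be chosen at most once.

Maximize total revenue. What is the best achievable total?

The ratio heuristic lands on plastic granulate + machine parts + bottled goods + steel fittings (7454) but leaves 3 m³ idle.
Dropping machine parts frees 3 m³; slotting in solar modules (6 m³) lifts the total to 7920 at 37 m³.
That's the maximum — no swap from here does better than 7920.

7920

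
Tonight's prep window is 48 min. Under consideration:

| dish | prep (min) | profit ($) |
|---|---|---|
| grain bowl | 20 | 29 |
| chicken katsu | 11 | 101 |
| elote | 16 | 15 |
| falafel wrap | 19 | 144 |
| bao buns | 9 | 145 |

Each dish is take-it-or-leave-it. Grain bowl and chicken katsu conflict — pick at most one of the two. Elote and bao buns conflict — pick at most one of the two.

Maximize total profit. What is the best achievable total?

By profit per min: bao buns 16.11, chicken katsu 9.18, falafel wrap 7.58, grain bowl 1.45 lead.
Taking chicken katsu + falafel wrap + bao buns: 39 min used, 390 in profit.
That's the maximum — no feasible swap from here does better than 390.

390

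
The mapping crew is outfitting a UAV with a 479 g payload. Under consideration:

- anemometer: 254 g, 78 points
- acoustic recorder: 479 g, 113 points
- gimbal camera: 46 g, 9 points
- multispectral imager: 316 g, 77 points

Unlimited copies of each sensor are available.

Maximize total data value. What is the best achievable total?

114

Density check — anemometer 0.31, multispectral imager 0.24, acoustic recorder 0.24 are the best per g.
Anemometer + 4×gimbal camera uses 438 of the 479 g and totals 114.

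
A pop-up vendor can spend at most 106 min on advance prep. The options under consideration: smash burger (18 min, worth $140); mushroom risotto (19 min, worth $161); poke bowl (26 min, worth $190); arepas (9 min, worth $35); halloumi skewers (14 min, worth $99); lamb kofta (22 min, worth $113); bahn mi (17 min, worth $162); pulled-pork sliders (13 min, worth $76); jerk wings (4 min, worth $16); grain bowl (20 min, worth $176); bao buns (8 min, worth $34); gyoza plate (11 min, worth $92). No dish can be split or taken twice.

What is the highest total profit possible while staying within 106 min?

A density-first pass picks smash burger + mushroom risotto + halloumi skewers + bahn mi + jerk wings + grain bowl + gyoza plate — 846 at 103 min.
The 23 min tied up in mushroom risotto and jerk wings is better spent on poke bowl — total rises to 859 (106 min).
Runner-up mushroom risotto + poke bowl + bahn mi + pulled-pork sliders + grain bowl + gyoza plate tops out at 857.

859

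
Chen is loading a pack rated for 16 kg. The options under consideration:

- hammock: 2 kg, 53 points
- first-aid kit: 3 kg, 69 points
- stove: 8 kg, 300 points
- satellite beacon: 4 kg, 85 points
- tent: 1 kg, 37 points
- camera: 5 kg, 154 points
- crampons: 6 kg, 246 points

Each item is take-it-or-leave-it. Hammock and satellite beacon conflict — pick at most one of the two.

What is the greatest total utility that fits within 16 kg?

599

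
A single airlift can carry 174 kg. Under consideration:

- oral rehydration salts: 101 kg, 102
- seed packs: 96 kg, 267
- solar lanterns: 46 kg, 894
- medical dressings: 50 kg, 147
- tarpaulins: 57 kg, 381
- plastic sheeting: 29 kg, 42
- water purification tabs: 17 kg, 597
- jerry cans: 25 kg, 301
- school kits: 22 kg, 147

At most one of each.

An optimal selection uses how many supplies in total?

5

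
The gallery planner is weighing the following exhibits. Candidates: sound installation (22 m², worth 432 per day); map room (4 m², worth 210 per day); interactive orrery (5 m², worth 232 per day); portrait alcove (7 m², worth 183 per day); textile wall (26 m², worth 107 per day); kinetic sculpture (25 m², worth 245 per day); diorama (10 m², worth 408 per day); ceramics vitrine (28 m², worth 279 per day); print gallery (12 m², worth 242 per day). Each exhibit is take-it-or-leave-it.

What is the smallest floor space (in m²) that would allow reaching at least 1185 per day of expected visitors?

Look for the lowest-floor combination reaching 1185.
map room + interactive orrery + portrait alcove + diorama + print gallery reaches 1275 using 38 m².
Any bundle with less than 38 m² falls short of 1185.

38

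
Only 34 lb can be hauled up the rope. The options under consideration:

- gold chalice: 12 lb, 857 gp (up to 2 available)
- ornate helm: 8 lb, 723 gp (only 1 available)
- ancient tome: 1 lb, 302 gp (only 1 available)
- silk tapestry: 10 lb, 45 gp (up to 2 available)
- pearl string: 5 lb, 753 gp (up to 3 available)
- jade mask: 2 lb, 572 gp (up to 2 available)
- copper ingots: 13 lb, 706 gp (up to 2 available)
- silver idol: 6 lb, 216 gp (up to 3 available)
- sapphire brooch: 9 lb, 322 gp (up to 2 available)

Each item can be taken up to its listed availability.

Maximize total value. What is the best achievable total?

4644

By value per lb: ancient tome 302.00, jade mask 286.00, pearl string 150.60, ornate helm 90.38 lead.
Ornate helm + ancient tome + 3×pearl string + 2×jade mask + silver idol uses 34 of the 34 lb and totals 4644.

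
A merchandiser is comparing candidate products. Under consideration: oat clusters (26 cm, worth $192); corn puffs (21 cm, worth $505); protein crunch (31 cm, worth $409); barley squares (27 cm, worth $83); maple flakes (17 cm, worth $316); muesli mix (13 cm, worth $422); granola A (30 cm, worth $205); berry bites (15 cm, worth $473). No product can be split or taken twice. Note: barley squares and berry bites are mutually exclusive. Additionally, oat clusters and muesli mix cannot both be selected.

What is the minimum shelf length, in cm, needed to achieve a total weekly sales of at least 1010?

Look for the lowest-shelf combination reaching 1010.
maple flakes + muesli mix + berry bites: 1211 weekly sales at 45 cm.
No combination under 45 cm hits 1010.

45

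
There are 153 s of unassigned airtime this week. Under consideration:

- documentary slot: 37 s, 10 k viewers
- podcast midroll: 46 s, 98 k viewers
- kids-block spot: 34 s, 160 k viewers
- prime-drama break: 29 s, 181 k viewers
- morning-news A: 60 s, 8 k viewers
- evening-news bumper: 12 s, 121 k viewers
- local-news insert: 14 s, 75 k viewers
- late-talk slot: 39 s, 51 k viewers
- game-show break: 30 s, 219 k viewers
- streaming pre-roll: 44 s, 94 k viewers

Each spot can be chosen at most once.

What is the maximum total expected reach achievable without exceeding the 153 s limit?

The ratio heuristic lands on kids-block spot + prime-drama break + evening-news bumper + local-news insert + game-show break (756) but leaves 34 s idle.
The 14 s tied up in local-news insert is better spent on podcast midroll — total rises to 779 (151 s).
Every other selection either busts 153 s or fails to beat 779.

779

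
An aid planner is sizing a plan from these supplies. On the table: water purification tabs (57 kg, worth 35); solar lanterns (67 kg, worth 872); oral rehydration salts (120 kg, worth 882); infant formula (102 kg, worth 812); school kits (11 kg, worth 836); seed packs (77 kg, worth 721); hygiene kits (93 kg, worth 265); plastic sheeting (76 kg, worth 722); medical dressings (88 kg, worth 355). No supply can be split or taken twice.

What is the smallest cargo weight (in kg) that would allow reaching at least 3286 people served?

Minimise kg subject to total people served ≥ 3286.
solar lanterns + oral rehydration salts + school kits + plastic sheeting: 3312 people served at 274 kg.
Any bundle with less than 274 kg falls short of 3286.

274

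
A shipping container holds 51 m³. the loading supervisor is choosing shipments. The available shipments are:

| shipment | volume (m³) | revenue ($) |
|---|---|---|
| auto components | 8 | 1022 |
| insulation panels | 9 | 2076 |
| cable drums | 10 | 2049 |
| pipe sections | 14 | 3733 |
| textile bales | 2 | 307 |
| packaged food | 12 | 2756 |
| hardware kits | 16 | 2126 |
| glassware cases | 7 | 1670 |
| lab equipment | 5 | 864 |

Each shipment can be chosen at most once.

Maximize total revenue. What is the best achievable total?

11478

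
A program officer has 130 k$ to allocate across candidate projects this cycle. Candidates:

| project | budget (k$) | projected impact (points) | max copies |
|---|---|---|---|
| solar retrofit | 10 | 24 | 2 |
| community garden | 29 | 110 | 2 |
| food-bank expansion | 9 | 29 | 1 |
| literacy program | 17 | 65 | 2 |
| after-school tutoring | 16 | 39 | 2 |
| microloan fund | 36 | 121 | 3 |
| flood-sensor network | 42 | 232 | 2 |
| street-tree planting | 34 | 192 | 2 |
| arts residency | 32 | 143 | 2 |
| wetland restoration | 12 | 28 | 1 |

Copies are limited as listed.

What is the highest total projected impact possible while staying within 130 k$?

Density check — street-tree planting 5.65, flood-sensor network 5.52, arts residency 4.47, literacy program 3.82 are the best per k$.
Taking the top-ratio projects first gives literacy program + flood-sensor network + 2×street-tree planting for 681 (127 k$).
Replace literacy program and street-tree planting with food-bank expansion + flood-sensor network: the trade gains 4 net, giving 685 at 127 k$.

685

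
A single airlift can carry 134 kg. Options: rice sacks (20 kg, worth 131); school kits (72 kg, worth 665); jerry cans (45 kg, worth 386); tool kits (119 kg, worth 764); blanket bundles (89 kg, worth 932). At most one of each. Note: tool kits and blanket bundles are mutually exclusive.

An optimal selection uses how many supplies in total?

2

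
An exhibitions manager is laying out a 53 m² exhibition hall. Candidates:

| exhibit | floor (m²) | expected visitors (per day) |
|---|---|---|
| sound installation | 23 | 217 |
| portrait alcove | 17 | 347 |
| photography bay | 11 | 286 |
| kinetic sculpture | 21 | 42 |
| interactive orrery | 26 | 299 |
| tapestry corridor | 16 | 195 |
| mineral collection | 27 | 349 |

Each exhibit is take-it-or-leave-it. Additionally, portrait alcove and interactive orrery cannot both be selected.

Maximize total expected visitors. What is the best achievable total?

850

The ratio heuristic lands on portrait alcove + photography bay + tapestry corridor (828) but leaves 9 m² idle.
Dropping tapestry corridor frees 16 m²; slotting in sound installation (23 m²) lifts the total to 850 at 51 m².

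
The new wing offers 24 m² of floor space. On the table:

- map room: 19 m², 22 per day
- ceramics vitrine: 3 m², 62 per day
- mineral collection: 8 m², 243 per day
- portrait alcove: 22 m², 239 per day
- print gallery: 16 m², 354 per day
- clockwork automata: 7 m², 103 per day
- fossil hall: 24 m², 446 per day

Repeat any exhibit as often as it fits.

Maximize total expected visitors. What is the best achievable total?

3×mineral collection uses 24 of the 24 m² and totals 729.
No other feasible combination exceeds 729.

729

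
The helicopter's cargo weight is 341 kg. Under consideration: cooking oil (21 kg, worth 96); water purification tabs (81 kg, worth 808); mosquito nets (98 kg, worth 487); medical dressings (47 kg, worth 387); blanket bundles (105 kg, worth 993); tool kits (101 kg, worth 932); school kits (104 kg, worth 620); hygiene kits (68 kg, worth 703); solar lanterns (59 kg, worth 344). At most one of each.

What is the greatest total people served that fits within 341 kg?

3120

A density-first pass picks cooking oil + water purification tabs + medical dressings + blanket bundles + hygiene kits — 2987 at 322 kg.
Replace cooking oil and hygiene kits with tool kits: the trade gains 133 net, giving 3120 at 334 kg.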